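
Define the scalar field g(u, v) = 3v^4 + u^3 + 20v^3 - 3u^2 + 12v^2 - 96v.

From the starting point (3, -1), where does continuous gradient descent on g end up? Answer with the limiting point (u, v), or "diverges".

g is separable, so gradient descent decouples: u follows -∂g/∂u, v follows -∂g/∂v.
∂g/∂u = 3u(u - 2); at u=3 this is 9, so u decreases.
∂g/∂v = 12(v - 1)(v + 2)(v + 4); at v=-1 this is -72, so v increases.
u converges to its nearest critical value 2 (a local min of the u-part); v converges to 1. The iterate converges to (2, 1).

(2, 1)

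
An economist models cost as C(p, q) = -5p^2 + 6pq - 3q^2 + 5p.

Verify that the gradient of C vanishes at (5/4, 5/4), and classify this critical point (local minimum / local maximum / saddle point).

∇C = (-10p + 6q + 5, 6p - 6q); substituting (5/4, 5/4) gives ∇C = (0, 0), so (5/4, 5/4) is indeed a critical point.
The Hessian of C is constant: H = [[-10, 6], [6, -6]].
det(H) = (-10)·(-6) − 6² = 24.
det(H) > 0 and tr(H) = -16 < 0, so H is negative definite and the point is a local maximum.

local maximum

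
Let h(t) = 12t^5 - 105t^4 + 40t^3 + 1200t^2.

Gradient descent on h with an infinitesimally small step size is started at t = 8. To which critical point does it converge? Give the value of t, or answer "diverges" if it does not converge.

h'(t) = 60t(t - 5)(t - 4)(t + 2), so h'(8) = 57600.
Gradient descent moves in the -h' direction, i.e. t is decreasing.
The nearest critical point in that direction is t = 5, where h'' = 2100 > 0 (a local minimum). The iterate converges there.

5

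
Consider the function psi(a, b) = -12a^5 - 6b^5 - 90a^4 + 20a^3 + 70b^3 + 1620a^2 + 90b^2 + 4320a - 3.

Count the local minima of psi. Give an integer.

psi separates as a function of a plus a function of b, so ∇psi=0 decouples.
∂psi/∂a = -60(a - 3)(a + 2)(a + 3)(a + 4) = 0 at a ∈ {-4, -3, -2, 3}; ∂psi/∂b = -30b(b - 3)(b + 1)(b + 2) = 0 at b ∈ {-2, -1, 0, 3}.
The Hessian is diagonal: diag(psi_aa, psi_bb). Second derivatives: psi_aa(-4)=840, psi_aa(-3)=-360, psi_aa(-2)=600, psi_aa(3)=-12600; psi_bb(-2)=300, psi_bb(-1)=-120, psi_bb(0)=180, psi_bb(3)=-1800.
Local minima occur where both diagonal entries positive: (-4, -2), (-4, 0), (-2, -2), (-2, 0). Count: 4.

4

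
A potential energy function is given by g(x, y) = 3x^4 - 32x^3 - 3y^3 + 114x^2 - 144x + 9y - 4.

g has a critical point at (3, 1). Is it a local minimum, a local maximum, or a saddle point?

local maximum

The mixed partial ∂²g/∂x∂y is 0, so the Hessian at any point is diag(g_xx, g_yy) = diag(12(3x^2 - 16x + 19), -18y).
At (3, 1): H = diag(-24, -18).
Both eigenvalues are negative, so H is negative definite: a local maximum.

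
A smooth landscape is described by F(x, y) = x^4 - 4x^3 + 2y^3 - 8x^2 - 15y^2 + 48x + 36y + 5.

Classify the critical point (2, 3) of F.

saddle point

The mixed partial ∂²F/∂x∂y is 0, so the Hessian at any point is diag(F_xx, F_yy) = diag(4(3x^2 - 6x - 4), 6(2y - 5)).
At (2, 3): H = diag(-16, 6).
The eigenvalues have opposite signs, so H is indefinite: a saddle point.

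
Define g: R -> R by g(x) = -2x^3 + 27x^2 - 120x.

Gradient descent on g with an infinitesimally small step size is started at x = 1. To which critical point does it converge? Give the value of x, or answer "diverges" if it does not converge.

4

g'(x) = -6(x - 5)(x - 4), so g'(1) = -72.
Gradient descent moves in the -g' direction, i.e. x is increasing.
The nearest critical point in that direction is x = 4, where g'' = 6 > 0 (a local minimum). The iterate converges there.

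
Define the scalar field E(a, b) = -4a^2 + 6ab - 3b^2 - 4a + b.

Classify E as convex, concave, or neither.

concave

E is quadratic, so its Hessian is the constant matrix H = [[-8, 6], [6, -6]].
det(H) = 12, tr(H) = -14.
det(H) > 0 and tr(H) < 0, so H is negative definite everywhere: concave.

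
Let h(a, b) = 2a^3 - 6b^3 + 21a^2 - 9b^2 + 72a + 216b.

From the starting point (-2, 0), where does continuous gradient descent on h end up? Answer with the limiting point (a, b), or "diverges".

h is separable, so gradient descent decouples: a follows -∂h/∂a, b follows -∂h/∂b.
∂h/∂a = 6(a + 3)(a + 4); at a=-2 this is 12, so a decreases.
∂h/∂b = -18(b - 3)(b + 4); at b=0 this is 216, so b decreases.
a converges to its nearest critical value -3 (a local min of the a-part); b converges to -4. The iterate converges to (-3, -4).

(-3, -4)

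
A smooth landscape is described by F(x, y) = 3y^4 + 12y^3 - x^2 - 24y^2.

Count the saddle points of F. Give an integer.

2

F separates as a function of x plus a function of y, so ∇F=0 decouples.
∂F/∂x = -2x = 0 at x ∈ {0}; ∂F/∂y = 12y(y - 1)(y + 4) = 0 at y ∈ {-4, 0, 1}.
The Hessian is diagonal: diag(F_xx, F_yy). Second derivatives: F_xx(0)=-2; F_yy(-4)=240, F_yy(0)=-48, F_yy(1)=60.
Saddle points occur where the two diagonal entries have opposite signs: (0, -4), (0, 1). Count: 2.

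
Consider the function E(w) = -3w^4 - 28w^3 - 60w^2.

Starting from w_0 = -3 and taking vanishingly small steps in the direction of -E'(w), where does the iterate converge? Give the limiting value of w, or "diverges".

-2

E'(w) = -12w(w + 2)(w + 5), so E'(-3) = -72.
Gradient descent moves in the -E' direction, i.e. w is increasing.
The nearest critical point in that direction is w = -2, where E'' = 72 > 0 (a local minimum). The iterate converges there.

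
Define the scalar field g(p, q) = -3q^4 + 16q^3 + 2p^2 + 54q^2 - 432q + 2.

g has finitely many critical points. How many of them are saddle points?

2

g separates as a function of p plus a function of q, so ∇g=0 decouples.
∂g/∂p = 4p = 0 at p ∈ {0}; ∂g/∂q = -12(q - 4)(q - 3)(q + 3) = 0 at q ∈ {-3, 3, 4}.
The Hessian is diagonal: diag(g_pp, g_qq). Second derivatives: g_pp(0)=4; g_qq(-3)=-504, g_qq(3)=72, g_qq(4)=-84.
Saddle points occur where the two diagonal entries have opposite signs: (0, -3), (0, 4). Count: 2.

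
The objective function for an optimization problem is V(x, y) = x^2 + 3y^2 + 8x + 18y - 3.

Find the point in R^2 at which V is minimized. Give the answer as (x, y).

(-4, -3)

V(x,y) separates as P(x) + Q(y) − 3, so its minimum is min P + min Q − 3.
P'(x) = 2x + 8 vanishes at x ∈ {-4}; Q'(y) = 6y + 18 vanishes at y ∈ {-3}.
Local minima of P (where P''>0): P(-4)=-16. Local minima of Q: Q(-3)=-27.
So the global minimum of V is P(-4) + Q(-3) − 3 = -16 − 27 − 3 = -46, attained at (-4, -3).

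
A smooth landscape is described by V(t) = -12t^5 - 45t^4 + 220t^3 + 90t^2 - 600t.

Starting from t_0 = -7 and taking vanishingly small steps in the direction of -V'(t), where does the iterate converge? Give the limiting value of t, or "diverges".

-5

V'(t) = -60(t - 2)(t - 1)(t + 1)(t + 5), so V'(-7) = -51840.
Gradient descent moves in the -V' direction, i.e. t is increasing.
The nearest critical point in that direction is t = -5, where V'' = 10080 > 0 (a local minimum). The iterate converges there.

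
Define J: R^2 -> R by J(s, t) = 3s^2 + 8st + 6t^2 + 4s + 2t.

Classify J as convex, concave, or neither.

convex

J is quadratic, so its Hessian is the constant matrix H = [[6, 8], [8, 12]].
det(H) = 8, tr(H) = 18.
det(H) > 0 and tr(H) > 0, so H is positive definite everywhere: convex.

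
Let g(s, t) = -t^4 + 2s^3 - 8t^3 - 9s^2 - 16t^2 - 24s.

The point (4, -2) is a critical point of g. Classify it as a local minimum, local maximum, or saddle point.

local minimum

The mixed partial ∂²g/∂s∂t is 0, so the Hessian at any point is diag(g_ss, g_tt) = diag(6(2s - 3), -4(3t^2 + 12t + 8)).
At (4, -2): H = diag(30, 16).
Both eigenvalues are positive, so H is positive definite: a local minimum.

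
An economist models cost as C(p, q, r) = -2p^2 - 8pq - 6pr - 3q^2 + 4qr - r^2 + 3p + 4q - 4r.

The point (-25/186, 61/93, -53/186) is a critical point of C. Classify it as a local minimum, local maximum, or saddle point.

The Hessian is constant: H = [[-4, -8, -6], [-8, -6, 4], [-6, 4, -2]].
Leading principal minors: Δ₁ = -4, Δ₂ = -40, Δ₃ = 744.
The minors fit neither the all-positive nor the alternating-sign pattern, so H is indefinite: a saddle point.

saddle point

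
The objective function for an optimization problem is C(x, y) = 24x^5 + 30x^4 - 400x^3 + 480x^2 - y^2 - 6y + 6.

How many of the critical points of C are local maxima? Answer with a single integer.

C separates as a function of x plus a function of y, so ∇C=0 decouples.
∂C/∂x = 120x(x - 2)(x - 1)(x + 4) = 0 at x ∈ {-4, 0, 1, 2}; ∂C/∂y = -2(y + 3) = 0 at y ∈ {-3}.
The Hessian is diagonal: diag(C_xx, C_yy). Second derivatives: C_xx(-4)=-14400, C_xx(0)=960, C_xx(1)=-600, C_xx(2)=1440; C_yy(-3)=-2.
Local maxima occur where both diagonal entries negative: (-4, -3), (1, -3). Count: 2.

2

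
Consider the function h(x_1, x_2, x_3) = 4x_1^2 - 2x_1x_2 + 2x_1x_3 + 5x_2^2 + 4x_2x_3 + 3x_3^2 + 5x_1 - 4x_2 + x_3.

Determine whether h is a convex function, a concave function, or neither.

convex

h is quadratic, so its Hessian is the constant matrix H = [[8, -2, 2], [-2, 10, 4], [2, 4, 6]].
Leading principal minors: 8, 76, 256.
All positive ⇒ H ≻ 0 ⇒ convex.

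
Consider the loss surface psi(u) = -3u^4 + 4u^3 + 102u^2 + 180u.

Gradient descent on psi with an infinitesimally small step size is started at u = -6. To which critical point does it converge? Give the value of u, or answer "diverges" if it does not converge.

diverges

psi'(u) = -12(u - 5)(u + 1)(u + 3), so psi'(-6) = 1980.
Gradient descent moves in the -psi' direction, i.e. u is decreasing.
There is no critical point below u=-6, and psi' keeps the same sign, so the iterate runs off to −∞.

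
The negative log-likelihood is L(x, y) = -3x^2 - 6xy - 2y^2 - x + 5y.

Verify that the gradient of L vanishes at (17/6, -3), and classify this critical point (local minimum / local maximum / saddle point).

∇L = (-6x - 6y - 1, -6x - 4y + 5); substituting (17/6, -3) gives ∇L = (0, 0), so (17/6, -3) is indeed a critical point.
The Hessian of L is constant: H = [[-6, -6], [-6, -4]].
det(H) = (-6)·(-4) − (-6)² = -12.
Since det(H) < 0, H is indefinite and the critical point is a saddle point.

saddle point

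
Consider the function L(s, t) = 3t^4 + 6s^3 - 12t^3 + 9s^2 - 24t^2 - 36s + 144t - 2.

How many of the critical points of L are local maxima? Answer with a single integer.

1

L separates as a function of s plus a function of t, so ∇L=0 decouples.
∂L/∂s = 18(s - 1)(s + 2) = 0 at s ∈ {-2, 1}; ∂L/∂t = 12(t - 3)(t - 2)(t + 2) = 0 at t ∈ {-2, 2, 3}.
The Hessian is diagonal: diag(L_ss, L_tt). Second derivatives: L_ss(-2)=-54, L_ss(1)=54; L_tt(-2)=240, L_tt(2)=-48, L_tt(3)=60.
Local maxima occur where both diagonal entries negative: (-2, 2). Count: 1.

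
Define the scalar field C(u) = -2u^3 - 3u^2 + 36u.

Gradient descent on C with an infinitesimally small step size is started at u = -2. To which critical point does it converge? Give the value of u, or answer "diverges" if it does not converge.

C'(u) = -6(u - 2)(u + 3), so C'(-2) = 24.
Gradient descent moves in the -C' direction, i.e. u is decreasing.
The nearest critical point in that direction is u = -3, where C'' = 30 > 0 (a local minimum). The iterate converges there.

-3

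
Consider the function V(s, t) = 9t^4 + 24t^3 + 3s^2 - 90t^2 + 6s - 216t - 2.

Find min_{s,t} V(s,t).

V(s,t) separates as P(s) + Q(t) − 2, so its minimum is min P + min Q − 2.
P'(s) = 6s + 6 vanishes at s ∈ {-1}; Q'(t) = 36(t - 2)(t + 1)(t + 3) vanishes at t ∈ {-3, -1, 2}.
Local minima of P (where P''>0): P(-1)=-3. Local minima of Q: Q(-3)=-81, Q(2)=-456.
So the global minimum of V is P(-1) + Q(2) − 2 = -3 − 456 − 2 = -461, attained at (-1, 2).

-461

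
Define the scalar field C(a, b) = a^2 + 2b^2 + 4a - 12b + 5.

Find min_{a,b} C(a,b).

C(a,b) separates as P(a) + Q(b) + 5, so its minimum is min P + min Q + 5.
P'(a) = 2a + 4 vanishes at a ∈ {-2}; Q'(b) = 4b - 12 vanishes at b ∈ {3}.
Local minima of P (where P''>0): P(-2)=-4. Local minima of Q: Q(3)=-18.
So the global minimum of C is P(-2) + Q(3) + 5 = -4 − 18 + 5 = -17, attained at (-2, 3).

-17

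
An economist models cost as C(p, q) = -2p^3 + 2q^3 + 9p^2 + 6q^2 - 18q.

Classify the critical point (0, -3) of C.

saddle point

The mixed partial ∂²C/∂p∂q is 0, so the Hessian at any point is diag(C_pp, C_qq) = diag(6(-2p + 3), 12(q + 1)).
At (0, -3): H = diag(18, -24).
The eigenvalues have opposite signs, so H is indefinite: a saddle point.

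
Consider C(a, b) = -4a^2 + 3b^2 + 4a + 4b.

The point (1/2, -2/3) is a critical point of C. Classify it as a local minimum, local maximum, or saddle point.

saddle point

The Hessian of C is constant: H = [[-8, 0], [0, 6]].
det(H) = (-8)·6 − 0² = -48.
Since det(H) < 0, H is indefinite and the critical point is a saddle point.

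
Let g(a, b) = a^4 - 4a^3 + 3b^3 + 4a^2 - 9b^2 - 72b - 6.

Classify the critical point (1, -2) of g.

The mixed partial ∂²g/∂a∂b is 0, so the Hessian at any point is diag(g_aa, g_bb) = diag(4(3a^2 - 6a + 2), 18(b - 1)).
At (1, -2): H = diag(-4, -54).
Both eigenvalues are negative, so H is negative definite: a local maximum.

local maximum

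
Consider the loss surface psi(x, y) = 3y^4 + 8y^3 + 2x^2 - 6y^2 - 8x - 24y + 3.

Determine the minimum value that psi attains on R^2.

psi(x,y) separates as P(x) + Q(y) + 3, so its minimum is min P + min Q + 3.
P'(x) = 4x - 8 vanishes at x ∈ {2}; Q'(y) = 12(y - 1)(y + 1)(y + 2) vanishes at y ∈ {-2, -1, 1}.
Local minima of P (where P''>0): P(2)=-8. Local minima of Q: Q(-2)=8, Q(1)=-19.
So the global minimum of psi is P(2) + Q(1) + 3 = -8 − 19 + 3 = -24, attained at (2, 1).

-24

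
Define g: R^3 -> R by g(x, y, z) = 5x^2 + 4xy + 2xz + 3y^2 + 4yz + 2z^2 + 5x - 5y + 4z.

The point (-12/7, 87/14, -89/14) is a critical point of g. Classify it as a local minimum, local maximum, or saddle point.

The Hessian is constant: H = [[10, 4, 2], [4, 6, 4], [2, 4, 4]].
Leading principal minors: Δ₁ = 10, Δ₂ = 44, Δ₃ = 56.
All leading minors are positive, so H is positive definite: a local minimum.

local minimum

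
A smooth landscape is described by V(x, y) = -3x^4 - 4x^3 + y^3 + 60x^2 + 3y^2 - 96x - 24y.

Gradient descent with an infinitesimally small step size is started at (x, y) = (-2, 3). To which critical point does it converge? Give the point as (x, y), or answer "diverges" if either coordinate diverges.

V is separable, so gradient descent decouples: x follows -∂V/∂x, y follows -∂V/∂y.
∂V/∂x = -12(x - 2)(x - 1)(x + 4); at x=-2 this is -288, so x increases.
∂V/∂y = 3(y - 2)(y + 4); at y=3 this is 21, so y decreases.
x converges to its nearest critical value 1 (a local min of the x-part); y converges to 2. The iterate converges to (1, 2).

(1, 2)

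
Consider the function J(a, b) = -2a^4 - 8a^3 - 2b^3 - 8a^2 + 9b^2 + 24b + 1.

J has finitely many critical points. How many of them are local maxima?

J separates as a function of a plus a function of b, so ∇J=0 decouples.
∂J/∂a = -8a(a + 1)(a + 2) = 0 at a ∈ {-2, -1, 0}; ∂J/∂b = -6(b - 4)(b + 1) = 0 at b ∈ {-1, 4}.
The Hessian is diagonal: diag(J_aa, J_bb). Second derivatives: J_aa(-2)=-16, J_aa(-1)=8, J_aa(0)=-16; J_bb(-1)=30, J_bb(4)=-30.
Local maxima occur where both diagonal entries negative: (-2, 4), (0, 4). Count: 2.

2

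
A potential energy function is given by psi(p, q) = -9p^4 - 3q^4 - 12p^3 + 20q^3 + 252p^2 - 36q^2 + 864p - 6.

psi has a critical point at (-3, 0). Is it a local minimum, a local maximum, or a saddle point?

local maximum

The mixed partial ∂²psi/∂p∂q is 0, so the Hessian at any point is diag(psi_pp, psi_qq) = diag(36(-3p^2 - 2p + 14), 12(-3q^2 + 10q - 6)).
At (-3, 0): H = diag(-252, -72).
Both eigenvalues are negative, so H is negative definite: a local maximum.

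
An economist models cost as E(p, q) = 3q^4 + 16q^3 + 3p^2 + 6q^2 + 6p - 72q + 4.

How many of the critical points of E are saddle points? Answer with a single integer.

1

E separates as a function of p plus a function of q, so ∇E=0 decouples.
∂E/∂p = 6(p + 1) = 0 at p ∈ {-1}; ∂E/∂q = 12(q - 1)(q + 2)(q + 3) = 0 at q ∈ {-3, -2, 1}.
The Hessian is diagonal: diag(E_pp, E_qq). Second derivatives: E_pp(-1)=6; E_qq(-3)=48, E_qq(-2)=-36, E_qq(1)=144.
Saddle points occur where the two diagonal entries have opposite signs: (-1, -2). Count: 1.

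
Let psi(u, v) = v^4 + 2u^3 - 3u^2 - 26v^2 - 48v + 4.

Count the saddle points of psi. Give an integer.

3

psi separates as a function of u plus a function of v, so ∇psi=0 decouples.
∂psi/∂u = 6u(u - 1) = 0 at u ∈ {0, 1}; ∂psi/∂v = 4(v - 4)(v + 1)(v + 3) = 0 at v ∈ {-3, -1, 4}.
The Hessian is diagonal: diag(psi_uu, psi_vv). Second derivatives: psi_uu(0)=-6, psi_uu(1)=6; psi_vv(-3)=56, psi_vv(-1)=-40, psi_vv(4)=140.
Saddle points occur where the two diagonal entries have opposite signs: (0, -3), (0, 4), (1, -1). Count: 3.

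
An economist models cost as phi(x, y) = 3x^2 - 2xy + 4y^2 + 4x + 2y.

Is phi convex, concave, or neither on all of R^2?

convex

phi is quadratic, so its Hessian is the constant matrix H = [[6, -2], [-2, 8]].
det(H) = 44, tr(H) = 14.
det(H) > 0 and tr(H) > 0, so H is positive definite everywhere: convex.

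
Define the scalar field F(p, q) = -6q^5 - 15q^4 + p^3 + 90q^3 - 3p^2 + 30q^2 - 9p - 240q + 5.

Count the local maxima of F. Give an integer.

F separates as a function of p plus a function of q, so ∇F=0 decouples.
∂F/∂p = 3(p - 3)(p + 1) = 0 at p ∈ {-1, 3}; ∂F/∂q = -30(q - 2)(q - 1)(q + 1)(q + 4) = 0 at q ∈ {-4, -1, 1, 2}.
The Hessian is diagonal: diag(F_pp, F_qq). Second derivatives: F_pp(-1)=-12, F_pp(3)=12; F_qq(-4)=2700, F_qq(-1)=-540, F_qq(1)=300, F_qq(2)=-540.
Local maxima occur where both diagonal entries negative: (-1, -1), (-1, 2). Count: 2.

2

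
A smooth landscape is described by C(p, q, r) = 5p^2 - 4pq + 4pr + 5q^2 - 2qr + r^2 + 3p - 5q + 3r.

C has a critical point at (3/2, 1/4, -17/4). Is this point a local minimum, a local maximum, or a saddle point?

local minimum

The Hessian is constant: H = [[10, -4, 4], [-4, 10, -2], [4, -2, 2]].
Leading principal minors: Δ₁ = 10, Δ₂ = 84, Δ₃ = 32.
All leading minors are positive, so H is positive definite: a local minimum.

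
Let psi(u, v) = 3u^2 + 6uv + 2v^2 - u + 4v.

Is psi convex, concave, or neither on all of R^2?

neither

psi is quadratic, so its Hessian is the constant matrix H = [[6, 6], [6, 4]].
det(H) = -12, tr(H) = 10.
det(H) < 0, so H is indefinite: neither convex nor concave.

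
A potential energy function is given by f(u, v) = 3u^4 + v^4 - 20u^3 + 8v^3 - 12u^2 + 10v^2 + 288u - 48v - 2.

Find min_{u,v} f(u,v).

-447

f(u,v) separates as P(u) + Q(v) − 2, so its minimum is min P + min Q − 2.
P'(u) = 12(u - 4)(u - 3)(u + 2) vanishes at u ∈ {-2, 3, 4}; Q'(v) = 4(v - 1)(v + 3)(v + 4) vanishes at v ∈ {-4, -3, 1}.
Local minima of P (where P''>0): P(-2)=-416, P(4)=448. Local minima of Q: Q(-4)=96, Q(1)=-29.
So the global minimum of f is P(-2) + Q(1) − 2 = -416 − 29 − 2 = -447, attained at (-2, 1).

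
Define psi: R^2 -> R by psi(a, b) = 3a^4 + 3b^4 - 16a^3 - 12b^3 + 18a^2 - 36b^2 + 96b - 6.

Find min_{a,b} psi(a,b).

psi(a,b) separates as P(a) + Q(b) − 6, so its minimum is min P + min Q − 6.
P'(a) = 12a(a - 3)(a - 1) vanishes at a ∈ {0, 1, 3}; Q'(b) = 12(b - 4)(b - 1)(b + 2) vanishes at b ∈ {-2, 1, 4}.
Local minima of P (where P''>0): P(0)=0, P(3)=-27. Local minima of Q: Q(-2)=-192, Q(4)=-192.
So the global minimum of psi is P(3) + Q(-2) − 6 = -27 − 192 − 6 = -225, attained at (3, -2).

-225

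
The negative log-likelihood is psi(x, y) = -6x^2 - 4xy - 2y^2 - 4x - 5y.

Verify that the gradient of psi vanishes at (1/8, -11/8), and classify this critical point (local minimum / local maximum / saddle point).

∇psi = (-12x - 4y - 4, -4x - 4y - 5); substituting (1/8, -11/8) gives ∇psi = (0, 0), so (1/8, -11/8) is indeed a critical point.
The Hessian of psi is constant: H = [[-12, -4], [-4, -4]].
det(H) = (-12)·(-4) − (-4)² = 32.
det(H) > 0 and tr(H) = -16 < 0, so H is negative definite and the point is a local maximum.

local maximum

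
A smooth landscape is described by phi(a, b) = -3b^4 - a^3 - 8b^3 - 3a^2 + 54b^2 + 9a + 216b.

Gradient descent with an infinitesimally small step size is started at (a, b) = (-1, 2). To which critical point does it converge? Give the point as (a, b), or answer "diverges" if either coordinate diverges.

phi is separable, so gradient descent decouples: a follows -∂phi/∂a, b follows -∂phi/∂b.
∂phi/∂a = -3(a - 1)(a + 3); at a=-1 this is 12, so a decreases.
∂phi/∂b = -12(b - 3)(b + 2)(b + 3); at b=2 this is 240, so b decreases.
a converges to its nearest critical value -3 (a local min of the a-part); b converges to -2. The iterate converges to (-3, -2).

(-3, -2)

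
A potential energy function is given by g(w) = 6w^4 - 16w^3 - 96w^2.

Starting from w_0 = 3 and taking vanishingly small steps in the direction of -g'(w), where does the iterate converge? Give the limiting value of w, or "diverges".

g'(w) = 24w(w - 4)(w + 2), so g'(3) = -360.
Gradient descent moves in the -g' direction, i.e. w is increasing.
The nearest critical point in that direction is w = 4, where g'' = 576 > 0 (a local minimum). The iterate converges there.

4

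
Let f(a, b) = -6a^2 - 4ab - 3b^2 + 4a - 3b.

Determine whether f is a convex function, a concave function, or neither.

concave

f is quadratic, so its Hessian is the constant matrix H = [[-12, -4], [-4, -6]].
det(H) = 56, tr(H) = -18.
det(H) > 0 and tr(H) < 0, so H is negative definite everywhere: concave.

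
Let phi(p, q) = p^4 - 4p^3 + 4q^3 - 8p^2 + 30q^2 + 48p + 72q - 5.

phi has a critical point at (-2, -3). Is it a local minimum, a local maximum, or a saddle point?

saddle point

The mixed partial ∂²phi/∂p∂q is 0, so the Hessian at any point is diag(phi_pp, phi_qq) = diag(4(3p^2 - 6p - 4), 12(2q + 5)).
At (-2, -3): H = diag(80, -12).
The eigenvalues have opposite signs, so H is indefinite: a saddle point.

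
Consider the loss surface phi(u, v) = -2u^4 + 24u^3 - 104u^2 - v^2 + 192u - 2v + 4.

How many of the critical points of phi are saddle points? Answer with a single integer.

phi separates as a function of u plus a function of v, so ∇phi=0 decouples.
∂phi/∂u = -8(u - 4)(u - 3)(u - 2) = 0 at u ∈ {2, 3, 4}; ∂phi/∂v = -2(v + 1) = 0 at v ∈ {-1}.
The Hessian is diagonal: diag(phi_uu, phi_vv). Second derivatives: phi_uu(2)=-16, phi_uu(3)=8, phi_uu(4)=-16; phi_vv(-1)=-2.
Saddle points occur where the two diagonal entries have opposite signs: (3, -1). Count: 1.

1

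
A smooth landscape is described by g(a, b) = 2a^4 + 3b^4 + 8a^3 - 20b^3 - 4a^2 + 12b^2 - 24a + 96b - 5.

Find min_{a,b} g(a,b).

g(a,b) separates as P(a) + Q(b) − 5, so its minimum is min P + min Q − 5.
P'(a) = 8(a - 1)(a + 1)(a + 3) vanishes at a ∈ {-3, -1, 1}; Q'(b) = 12(b - 4)(b - 2)(b + 1) vanishes at b ∈ {-1, 2, 4}.
Local minima of P (where P''>0): P(-3)=-18, P(1)=-18. Local minima of Q: Q(-1)=-61, Q(4)=64.
So the global minimum of g is P(-3) + Q(-1) − 5 = -18 − 61 − 5 = -84, attained at (-3, -1).

-84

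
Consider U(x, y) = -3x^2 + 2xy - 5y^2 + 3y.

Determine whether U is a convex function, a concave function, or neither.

U is quadratic, so its Hessian is the constant matrix H = [[-6, 2], [2, -10]].
det(H) = 56, tr(H) = -16.
det(H) > 0 and tr(H) < 0, so H is negative definite everywhere: concave.

concave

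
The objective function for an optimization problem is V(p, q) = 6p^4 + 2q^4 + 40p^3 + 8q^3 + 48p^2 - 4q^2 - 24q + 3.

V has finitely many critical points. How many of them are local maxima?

1

V separates as a function of p plus a function of q, so ∇V=0 decouples.
∂V/∂p = 24p(p + 1)(p + 4) = 0 at p ∈ {-4, -1, 0}; ∂V/∂q = 8(q - 1)(q + 1)(q + 3) = 0 at q ∈ {-3, -1, 1}.
The Hessian is diagonal: diag(V_pp, V_qq). Second derivatives: V_pp(-4)=288, V_pp(-1)=-72, V_pp(0)=96; V_qq(-3)=64, V_qq(-1)=-32, V_qq(1)=64.
Local maxima occur where both diagonal entries negative: (-1, -1). Count: 1.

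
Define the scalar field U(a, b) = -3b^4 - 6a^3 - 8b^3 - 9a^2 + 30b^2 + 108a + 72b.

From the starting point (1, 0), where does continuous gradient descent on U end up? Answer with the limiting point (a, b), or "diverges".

U is separable, so gradient descent decouples: a follows -∂U/∂a, b follows -∂U/∂b.
∂U/∂a = -18(a - 2)(a + 3); at a=1 this is 72, so a decreases.
∂U/∂b = -12(b - 2)(b + 1)(b + 3); at b=0 this is 72, so b decreases.
a converges to its nearest critical value -3 (a local min of the a-part); b converges to -1. The iterate converges to (-3, -1).

(-3, -1)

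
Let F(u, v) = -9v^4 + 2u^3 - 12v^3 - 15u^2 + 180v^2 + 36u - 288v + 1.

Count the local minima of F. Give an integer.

1

F separates as a function of u plus a function of v, so ∇F=0 decouples.
∂F/∂u = 6(u - 3)(u - 2) = 0 at u ∈ {2, 3}; ∂F/∂v = -36(v - 2)(v - 1)(v + 4) = 0 at v ∈ {-4, 1, 2}.
The Hessian is diagonal: diag(F_uu, F_vv). Second derivatives: F_uu(2)=-6, F_uu(3)=6; F_vv(-4)=-1080, F_vv(1)=180, F_vv(2)=-216.
Local minima occur where both diagonal entries positive: (3, 1). Count: 1.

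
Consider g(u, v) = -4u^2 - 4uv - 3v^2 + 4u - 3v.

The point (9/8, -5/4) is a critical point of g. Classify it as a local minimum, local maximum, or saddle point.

local maximum

The Hessian of g is constant: H = [[-8, -4], [-4, -6]].
det(H) = (-8)·(-6) − (-4)² = 32.
det(H) > 0 and tr(H) = -14 < 0, so H is negative definite and the point is a local maximum.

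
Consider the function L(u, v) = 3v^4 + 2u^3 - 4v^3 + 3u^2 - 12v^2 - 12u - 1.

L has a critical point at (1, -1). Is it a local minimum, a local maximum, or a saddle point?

The mixed partial ∂²L/∂u∂v is 0, so the Hessian at any point is diag(L_uu, L_vv) = diag(6(2u + 1), 12(3v^2 - 2v - 2)).
At (1, -1): H = diag(18, 36).
Both eigenvalues are positive, so H is positive definite: a local minimum.

local minimum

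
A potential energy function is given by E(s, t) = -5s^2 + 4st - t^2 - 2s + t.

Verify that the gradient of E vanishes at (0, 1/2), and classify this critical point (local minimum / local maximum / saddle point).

local maximum

∇E = (-10s + 4t - 2, 4s - 2t + 1); substituting (0, 1/2) gives ∇E = (0, 0), so (0, 1/2) is indeed a critical point.
The Hessian of E is constant: H = [[-10, 4], [4, -2]].
det(H) = (-10)·(-2) − 4² = 4.
det(H) > 0 and tr(H) = -12 < 0, so H is negative definite and the point is a local maximum.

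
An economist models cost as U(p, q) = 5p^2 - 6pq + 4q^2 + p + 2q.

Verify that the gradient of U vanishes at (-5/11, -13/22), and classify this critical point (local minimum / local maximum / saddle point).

local minimum

∇U = (10p - 6q + 1, -6p + 8q + 2); substituting (-5/11, -13/22) gives ∇U = (0, 0), so (-5/11, -13/22) is indeed a critical point.
The Hessian of U is constant: H = [[10, -6], [-6, 8]].
det(H) = 10·8 − (-6)² = 44.
det(H) > 0 and tr(H) = 18 > 0, so H is positive definite and the point is a local minimum.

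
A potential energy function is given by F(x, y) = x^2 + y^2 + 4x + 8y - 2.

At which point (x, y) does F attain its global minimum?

(-2, -4)

F(x,y) separates as P(x) + Q(y) − 2, so its minimum is min P + min Q − 2.
P'(x) = 2x + 4 vanishes at x ∈ {-2}; Q'(y) = 2y + 8 vanishes at y ∈ {-4}.
Local minima of P (where P''>0): P(-2)=-4. Local minima of Q: Q(-4)=-16.
So the global minimum of F is P(-2) + Q(-4) − 2 = -4 − 16 − 2 = -22, attained at (-2, -4).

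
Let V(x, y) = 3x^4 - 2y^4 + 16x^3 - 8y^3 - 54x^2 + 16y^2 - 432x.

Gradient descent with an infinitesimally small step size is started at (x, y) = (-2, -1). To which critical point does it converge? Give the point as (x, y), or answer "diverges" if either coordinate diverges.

V is separable, so gradient descent decouples: x follows -∂V/∂x, y follows -∂V/∂y.
∂V/∂x = 12(x - 3)(x + 3)(x + 4); at x=-2 this is -120, so x increases.
∂V/∂y = -8y(y - 1)(y + 4); at y=-1 this is -48, so y increases.
x converges to its nearest critical value 3 (a local min of the x-part); y converges to 0. The iterate converges to (3, 0).

(3, 0)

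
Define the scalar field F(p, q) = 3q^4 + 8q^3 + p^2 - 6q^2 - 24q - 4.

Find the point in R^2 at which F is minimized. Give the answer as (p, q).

F(p,q) separates as A(p) + B(q) − 4, so its minimum is min A + min B − 4.
A'(p) = 2p vanishes at p ∈ {0}; B'(q) = 12(q - 1)(q + 1)(q + 2) vanishes at q ∈ {-2, -1, 1}.
Local minima of A (where A''>0): A(0)=0. Local minima of B: B(-2)=8, B(1)=-19.
So the global minimum of F is A(0) + B(1) − 4 = 0 − 19 − 4 = -23, attained at (0, 1).

(0, 1)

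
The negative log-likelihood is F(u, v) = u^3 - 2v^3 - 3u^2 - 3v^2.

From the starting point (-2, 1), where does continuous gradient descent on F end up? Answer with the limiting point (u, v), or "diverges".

F is separable, so gradient descent decouples: u follows -∂F/∂u, v follows -∂F/∂v.
∂F/∂u = 3u(u - 2); at u=-2 this is 24, so u decreases.
∂F/∂v = -6v(v + 1); at v=1 this is -12, so v increases.
The u-coordinate has no critical point in that direction and runs off to infinity.

diverges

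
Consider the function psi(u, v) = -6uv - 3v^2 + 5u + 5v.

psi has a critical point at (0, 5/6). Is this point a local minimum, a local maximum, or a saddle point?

saddle point

The Hessian of psi is constant: H = [[0, -6], [-6, -6]].
det(H) = 0·(-6) − (-6)² = -36.
Since det(H) < 0, H is indefinite and the critical point is a saddle point.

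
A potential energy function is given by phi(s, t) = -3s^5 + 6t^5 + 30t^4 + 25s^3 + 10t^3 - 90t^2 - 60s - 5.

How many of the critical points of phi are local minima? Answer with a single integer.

4

phi separates as a function of s plus a function of t, so ∇phi=0 decouples.
∂phi/∂s = -15(s - 2)(s - 1)(s + 1)(s + 2) = 0 at s ∈ {-2, -1, 1, 2}; ∂phi/∂t = 30t(t - 1)(t + 2)(t + 3) = 0 at t ∈ {-3, -2, 0, 1}.
The Hessian is diagonal: diag(phi_ss, phi_tt). Second derivatives: phi_ss(-2)=180, phi_ss(-1)=-90, phi_ss(1)=90, phi_ss(2)=-180; phi_tt(-3)=-360, phi_tt(-2)=180, phi_tt(0)=-180, phi_tt(1)=360.
Local minima occur where both diagonal entries positive: (-2, -2), (-2, 1), (1, -2), (1, 1). Count: 4.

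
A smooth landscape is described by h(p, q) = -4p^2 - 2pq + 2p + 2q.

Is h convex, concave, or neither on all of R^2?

h is quadratic, so its Hessian is the constant matrix H = [[-8, -2], [-2, 0]].
det(H) = -4, tr(H) = -8.
det(H) < 0, so H is indefinite: neither convex nor concave.

neither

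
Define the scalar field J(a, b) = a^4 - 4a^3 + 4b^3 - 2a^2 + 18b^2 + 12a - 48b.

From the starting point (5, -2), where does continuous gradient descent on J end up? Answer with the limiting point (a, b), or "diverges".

(3, 1)

J is separable, so gradient descent decouples: a follows -∂J/∂a, b follows -∂J/∂b.
∂J/∂a = 4(a - 3)(a - 1)(a + 1); at a=5 this is 192, so a decreases.
∂J/∂b = 12(b - 1)(b + 4); at b=-2 this is -72, so b increases.
a converges to its nearest critical value 3 (a local min of the a-part); b converges to 1. The iterate converges to (3, 1).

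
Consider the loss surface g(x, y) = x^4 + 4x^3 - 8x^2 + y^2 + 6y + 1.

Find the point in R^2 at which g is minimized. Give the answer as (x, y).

(-4, -3)

g(x,y) separates as P(x) + Q(y) + 1, so its minimum is min P + min Q + 1.
P'(x) = 4x(x - 1)(x + 4) vanishes at x ∈ {-4, 0, 1}; Q'(y) = 2y + 6 vanishes at y ∈ {-3}.
Local minima of P (where P''>0): P(-4)=-128, P(1)=-3. Local minima of Q: Q(-3)=-9.
So the global minimum of g is P(-4) + Q(-3) + 1 = -128 − 9 + 1 = -136, attained at (-4, -3).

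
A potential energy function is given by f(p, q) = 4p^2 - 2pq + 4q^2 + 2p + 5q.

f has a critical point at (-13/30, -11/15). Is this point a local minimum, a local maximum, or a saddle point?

local minimum

The Hessian of f is constant: H = [[8, -2], [-2, 8]].
det(H) = 8·8 − (-2)² = 60.
det(H) > 0 and tr(H) = 16 > 0, so H is positive definite and the point is a local minimum.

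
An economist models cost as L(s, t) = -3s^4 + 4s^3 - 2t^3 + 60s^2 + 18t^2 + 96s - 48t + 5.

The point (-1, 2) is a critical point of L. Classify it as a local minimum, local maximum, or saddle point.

The mixed partial ∂²L/∂s∂t is 0, so the Hessian at any point is diag(L_ss, L_tt) = diag(12(-3s^2 + 2s + 10), 12(-t + 3)).
At (-1, 2): H = diag(60, 12).
Both eigenvalues are positive, so H is positive definite: a local minimum.

local minimum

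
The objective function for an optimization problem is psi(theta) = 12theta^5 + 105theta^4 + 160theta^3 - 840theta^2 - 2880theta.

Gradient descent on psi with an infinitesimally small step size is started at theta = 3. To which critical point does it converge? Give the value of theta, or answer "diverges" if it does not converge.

2

psi'(theta) = 60(theta - 2)(theta + 2)(theta + 3)(theta + 4), so psi'(3) = 12600.
Gradient descent moves in the -psi' direction, i.e. theta is decreasing.
The nearest critical point in that direction is theta = 2, where psi'' = 7200 > 0 (a local minimum). The iterate converges there.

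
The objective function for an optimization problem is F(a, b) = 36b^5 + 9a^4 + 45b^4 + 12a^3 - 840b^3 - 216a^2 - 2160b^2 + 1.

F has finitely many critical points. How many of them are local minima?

F separates as a function of a plus a function of b, so ∇F=0 decouples.
∂F/∂a = 36a(a - 3)(a + 4) = 0 at a ∈ {-4, 0, 3}; ∂F/∂b = 180b(b - 4)(b + 2)(b + 3) = 0 at b ∈ {-3, -2, 0, 4}.
The Hessian is diagonal: diag(F_aa, F_bb). Second derivatives: F_aa(-4)=1008, F_aa(0)=-432, F_aa(3)=756; F_bb(-3)=-3780, F_bb(-2)=2160, F_bb(0)=-4320, F_bb(4)=30240.
Local minima occur where both diagonal entries positive: (-4, -2), (-4, 4), (3, -2), (3, 4). Count: 4.

4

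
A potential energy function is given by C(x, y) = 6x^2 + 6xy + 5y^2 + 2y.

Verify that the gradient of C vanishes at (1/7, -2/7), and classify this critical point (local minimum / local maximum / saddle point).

local minimum

∇C = (12x + 6y, 6x + 10y + 2); substituting (1/7, -2/7) gives ∇C = (0, 0), so (1/7, -2/7) is indeed a critical point.
The Hessian of C is constant: H = [[12, 6], [6, 10]].
det(H) = 12·10 − 6² = 84.
det(H) > 0 and tr(H) = 22 > 0, so H is positive definite and the point is a local minimum.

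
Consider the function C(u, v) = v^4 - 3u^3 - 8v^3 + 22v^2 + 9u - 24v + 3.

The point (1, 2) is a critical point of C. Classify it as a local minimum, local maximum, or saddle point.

local maximum

The mixed partial ∂²C/∂u∂v is 0, so the Hessian at any point is diag(C_uu, C_vv) = diag(-18u, 4(3v^2 - 12v + 11)).
At (1, 2): H = diag(-18, -4).
Both eigenvalues are negative, so H is negative definite: a local maximum.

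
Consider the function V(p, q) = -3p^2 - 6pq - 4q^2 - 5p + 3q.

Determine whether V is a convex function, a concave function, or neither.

concave

V is quadratic, so its Hessian is the constant matrix H = [[-6, -6], [-6, -8]].
det(H) = 12, tr(H) = -14.
det(H) > 0 and tr(H) < 0, so H is negative definite everywhere: concave.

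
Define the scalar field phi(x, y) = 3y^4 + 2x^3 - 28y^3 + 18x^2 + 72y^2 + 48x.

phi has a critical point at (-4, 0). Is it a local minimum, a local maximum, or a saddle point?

saddle point

The mixed partial ∂²phi/∂x∂y is 0, so the Hessian at any point is diag(phi_xx, phi_yy) = diag(12(x + 3), 12(3y^2 - 14y + 12)).
At (-4, 0): H = diag(-12, 144).
The eigenvalues have opposite signs, so H is indefinite: a saddle point.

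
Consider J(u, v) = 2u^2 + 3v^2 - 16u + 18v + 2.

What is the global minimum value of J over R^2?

J(u,v) separates as P(u) + Q(v) + 2, so its minimum is min P + min Q + 2.
P'(u) = 4u - 16 vanishes at u ∈ {4}; Q'(v) = 6v + 18 vanishes at v ∈ {-3}.
Local minima of P (where P''>0): P(4)=-32. Local minima of Q: Q(-3)=-27.
So the global minimum of J is P(4) + Q(-3) + 2 = -32 − 27 + 2 = -57, attained at (4, -3).

-57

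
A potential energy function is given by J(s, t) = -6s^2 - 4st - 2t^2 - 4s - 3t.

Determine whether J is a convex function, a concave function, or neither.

concave

J is quadratic, so its Hessian is the constant matrix H = [[-12, -4], [-4, -4]].
det(H) = 32, tr(H) = -16.
det(H) > 0 and tr(H) < 0, so H is negative definite everywhere: concave.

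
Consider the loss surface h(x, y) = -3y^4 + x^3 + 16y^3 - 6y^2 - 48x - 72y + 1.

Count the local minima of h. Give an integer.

1

h separates as a function of x plus a function of y, so ∇h=0 decouples.
∂h/∂x = 3(x - 4)(x + 4) = 0 at x ∈ {-4, 4}; ∂h/∂y = -12(y - 3)(y - 2)(y + 1) = 0 at y ∈ {-1, 2, 3}.
The Hessian is diagonal: diag(h_xx, h_yy). Second derivatives: h_xx(-4)=-24, h_xx(4)=24; h_yy(-1)=-144, h_yy(2)=36, h_yy(3)=-48.
Local minima occur where both diagonal entries positive: (4, 2). Count: 1.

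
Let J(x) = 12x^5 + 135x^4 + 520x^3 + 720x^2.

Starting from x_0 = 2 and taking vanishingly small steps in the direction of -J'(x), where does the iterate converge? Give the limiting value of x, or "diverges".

J'(x) = 60x(x + 2)(x + 3)(x + 4), so J'(2) = 14400.
Gradient descent moves in the -J' direction, i.e. x is decreasing.
The nearest critical point in that direction is x = 0, where J'' = 1440 > 0 (a local minimum). The iterate converges there.

0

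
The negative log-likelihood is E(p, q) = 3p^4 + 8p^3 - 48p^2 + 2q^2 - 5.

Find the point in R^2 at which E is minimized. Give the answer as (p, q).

(-4, 0)

E(p,q) separates as A(p) + B(q) − 5, so its minimum is min A + min B − 5.
A'(p) = 12p(p - 2)(p + 4) vanishes at p ∈ {-4, 0, 2}; B'(q) = 4q vanishes at q ∈ {0}.
Local minima of A (where A''>0): A(-4)=-512, A(2)=-80. Local minima of B: B(0)=0.
So the global minimum of E is A(-4) + B(0) − 5 = -512 + 0 − 5 = -517, attained at (-4, 0).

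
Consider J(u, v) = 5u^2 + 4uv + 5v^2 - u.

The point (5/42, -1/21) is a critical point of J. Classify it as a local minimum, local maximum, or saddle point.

local minimum

The Hessian of J is constant: H = [[10, 4], [4, 10]].
det(H) = 10·10 − 4² = 84.
det(H) > 0 and tr(H) = 20 > 0, so H is positive definite and the point is a local minimum.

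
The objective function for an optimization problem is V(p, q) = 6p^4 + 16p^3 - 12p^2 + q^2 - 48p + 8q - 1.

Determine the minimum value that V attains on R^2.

V(p,q) separates as A(p) + B(q) − 1, so its minimum is min A + min B − 1.
A'(p) = 24(p - 1)(p + 1)(p + 2) vanishes at p ∈ {-2, -1, 1}; B'(q) = 2q + 8 vanishes at q ∈ {-4}.
Local minima of A (where A''>0): A(-2)=16, A(1)=-38. Local minima of B: B(-4)=-16.
So the global minimum of V is A(1) + B(-4) − 1 = -38 − 16 − 1 = -55, attained at (1, -4).

-55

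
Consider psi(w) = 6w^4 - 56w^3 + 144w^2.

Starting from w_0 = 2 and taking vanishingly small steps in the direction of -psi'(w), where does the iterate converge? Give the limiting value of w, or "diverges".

0

psi'(w) = 24w(w - 4)(w - 3), so psi'(2) = 96.
Gradient descent moves in the -psi' direction, i.e. w is decreasing.
The nearest critical point in that direction is w = 0, where psi'' = 288 > 0 (a local minimum). The iterate converges there.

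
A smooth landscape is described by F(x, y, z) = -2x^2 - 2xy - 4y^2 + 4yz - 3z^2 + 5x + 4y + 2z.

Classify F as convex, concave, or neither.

concave

F is quadratic, so its Hessian is the constant matrix H = [[-4, -2, 0], [-2, -8, 4], [0, 4, -6]].
Leading principal minors: -4, 28, -104.
Signs alternate −, +, − ⇒ H ≺ 0 ⇒ concave.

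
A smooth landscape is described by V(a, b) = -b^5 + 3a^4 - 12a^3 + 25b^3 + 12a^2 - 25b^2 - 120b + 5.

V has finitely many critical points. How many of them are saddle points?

6

V separates as a function of a plus a function of b, so ∇V=0 decouples.
∂V/∂a = 12a(a - 2)(a - 1) = 0 at a ∈ {0, 1, 2}; ∂V/∂b = -5(b - 3)(b - 2)(b + 1)(b + 4) = 0 at b ∈ {-4, -1, 2, 3}.
The Hessian is diagonal: diag(V_aa, V_bb). Second derivatives: V_aa(0)=24, V_aa(1)=-12, V_aa(2)=24; V_bb(-4)=630, V_bb(-1)=-180, V_bb(2)=90, V_bb(3)=-140.
Saddle points occur where the two diagonal entries have opposite signs: (0, -1), (0, 3), (1, -4), (1, 2), (2, -1), (2, 3). Count: 6.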